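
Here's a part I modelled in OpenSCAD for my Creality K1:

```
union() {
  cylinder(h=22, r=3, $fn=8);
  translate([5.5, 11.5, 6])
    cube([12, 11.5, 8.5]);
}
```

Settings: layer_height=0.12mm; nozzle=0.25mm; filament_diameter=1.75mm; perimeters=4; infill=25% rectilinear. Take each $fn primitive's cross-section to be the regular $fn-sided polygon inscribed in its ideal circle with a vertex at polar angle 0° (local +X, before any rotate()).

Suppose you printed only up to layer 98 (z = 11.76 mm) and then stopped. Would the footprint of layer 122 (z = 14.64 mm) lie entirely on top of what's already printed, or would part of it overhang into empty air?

entirely on top

Compare the two slices. At z = 11.76: the r=3 cylinder contributes a regular 8-gon of circumradius 3 (area = (8/2)·3.000²·sin(360°/8) = 25.46 mm²); the 12×11.5 cube at (5.5, 11.5) contributes its full rectangle (area 138.00 mm²); Merging all regions: the 2 present regions are separate (no shared area or edge), so areas and boundary lengths simply add and each stays a separate island — area = 163.46 mm². At z = 14.64: the r=3 cylinder gives a regular 8-gon of circumradius 3 (constant along its height) (area = (8/2)·3.000²·sin(360°/8) = 25.46 mm²); the cube at (5.5, 11.5) is not intersected at this z (z outside [6, 14.5]); Combining (union): only the r=3 cylinder is present, so the union is just that shape — area = 25.46 mm². Checking containment: the cross-section at z = 14.64 is a subset of the cross-section at z = 11.76.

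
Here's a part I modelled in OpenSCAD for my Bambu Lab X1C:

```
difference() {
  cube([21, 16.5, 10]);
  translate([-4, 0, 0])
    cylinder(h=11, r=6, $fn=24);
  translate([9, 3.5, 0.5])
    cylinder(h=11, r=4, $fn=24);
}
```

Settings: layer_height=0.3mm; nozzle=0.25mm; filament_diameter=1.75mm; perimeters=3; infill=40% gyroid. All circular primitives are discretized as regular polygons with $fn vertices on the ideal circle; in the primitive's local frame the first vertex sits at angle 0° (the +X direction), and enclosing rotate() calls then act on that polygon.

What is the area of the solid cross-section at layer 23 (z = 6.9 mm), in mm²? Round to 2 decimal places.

291.99 mm²

At z = 6.9 mm: the cube is present — its section is the full 21×16.5 rectangle (area 346.50 mm²); the r=6 cylinder at (-4, 0) gives a regular 24-gon of circumradius 6 (constant along its height) (area = (24/2)·6.000²·sin(360°/24) = 111.81 mm²); the r=4 cylinder at (9, 3.5) gives a regular 24-gon of circumradius 4 (constant along its height) (area = (24/2)·4.000²·sin(360°/24) = 49.69 mm²); Taking the first minus the rest: starting from the 21×16.5 cube (346.50 mm²), the r=6 cylinder at (-4, 0) partially overlaps it — only the 6.03 mm² overlap (of its 111.81 mm²) is removed, clipping the outline; the r=4 cylinder at (9, 3.5) partially overlaps it — only the 48.48 mm² overlap (of its 49.69 mm²) is removed, clipping the outline — area = 291.99 mm². Overall, the cross-section is a single solid region. Net area = 291.99 mm².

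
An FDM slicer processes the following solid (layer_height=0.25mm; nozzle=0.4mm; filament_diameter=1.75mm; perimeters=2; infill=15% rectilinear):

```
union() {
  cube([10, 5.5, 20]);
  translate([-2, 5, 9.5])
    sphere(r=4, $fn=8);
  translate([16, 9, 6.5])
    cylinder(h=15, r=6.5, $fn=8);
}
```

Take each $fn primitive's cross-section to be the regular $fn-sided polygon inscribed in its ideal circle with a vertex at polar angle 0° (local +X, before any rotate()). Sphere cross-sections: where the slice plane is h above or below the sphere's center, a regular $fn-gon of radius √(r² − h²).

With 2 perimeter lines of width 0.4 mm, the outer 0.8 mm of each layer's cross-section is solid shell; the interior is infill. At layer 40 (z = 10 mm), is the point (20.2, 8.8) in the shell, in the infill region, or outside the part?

infill

At z = 10 mm: the cube (footprint 10×5.5) is included at this height; the sphere at (-2, 5): section is a regular 8-gon, circumradius = √(r²−h²) = √(4²−0.5²) = 3.969; the r=6.5 cylinder at (16, 9) contributes a regular 8-gon of circumradius 6.5; Merging all regions: the regions partially overlap (shared area 4.96 mm²), so overlapping operands fuse into one piece — 2 connected regions. Overall, the cross-section has 2 separate islands. The nearest boundary edge runs (22.50, 9.00)→(20.60, 4.40); distance from the point to it = 2.05 mm. (Shell/infill is judged within the island containing the point — the largest one.) The point is inside the cross-section and 2.05 mm from the nearest boundary — more than the 0.8 mm shell width (2 × 0.4), so it's in the infill interior.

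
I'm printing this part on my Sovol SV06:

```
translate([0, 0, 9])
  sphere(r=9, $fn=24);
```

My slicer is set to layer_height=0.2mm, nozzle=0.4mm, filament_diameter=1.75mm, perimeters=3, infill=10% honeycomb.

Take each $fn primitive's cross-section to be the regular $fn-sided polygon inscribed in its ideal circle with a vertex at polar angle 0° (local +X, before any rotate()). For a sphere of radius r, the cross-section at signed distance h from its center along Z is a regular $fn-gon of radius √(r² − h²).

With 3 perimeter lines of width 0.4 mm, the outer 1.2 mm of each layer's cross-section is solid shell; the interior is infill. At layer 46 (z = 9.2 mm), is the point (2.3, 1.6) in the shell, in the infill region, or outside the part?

At z = 9.2 mm: the r=9 sphere slices to a regular 24-gon of circumradius 8.998 (√(r²−h²) with h=0.2 from center). Overall, the cross-section is a single solid region. The nearest boundary edge runs (7.79, 4.50)→(6.36, 6.36); distance from the point to it = 6.12 mm. The point is inside the cross-section and 6.12 mm from the nearest boundary — more than the 1.2 mm shell width (3 × 0.4), so it's in the infill interior.

infill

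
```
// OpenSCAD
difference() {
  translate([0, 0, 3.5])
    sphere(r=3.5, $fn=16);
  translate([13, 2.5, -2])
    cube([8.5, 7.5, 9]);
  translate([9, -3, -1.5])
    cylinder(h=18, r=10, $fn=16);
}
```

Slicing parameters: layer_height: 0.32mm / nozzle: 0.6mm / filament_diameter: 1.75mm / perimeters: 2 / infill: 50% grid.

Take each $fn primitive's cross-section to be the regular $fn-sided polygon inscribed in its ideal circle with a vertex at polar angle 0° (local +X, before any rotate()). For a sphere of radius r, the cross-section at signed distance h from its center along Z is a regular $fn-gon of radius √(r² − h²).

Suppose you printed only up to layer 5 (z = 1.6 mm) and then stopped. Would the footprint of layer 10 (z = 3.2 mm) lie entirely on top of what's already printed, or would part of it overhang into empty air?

part overhangs

Compare the two slices. At z = 1.6: the r=3.5 sphere slices to a regular 16-gon of circumradius 2.939 (√(r²−h²) with h=1.9 from center) (area = (16/2)·2.939²·sin(360°/16) = 26.45 mm²); the cube at (13, 2.5) is present — its section is the full 8.5×7.5 rectangle (area 63.75 mm²); the cylinder at (9, -3): section is a regular 16-gon, circumradius r=10 (area = (16/2)·10.000²·sin(360°/16) = 306.15 mm²); After the difference (first − rest): starting from the r=3.5 sphere (26.45 mm²), the 8.5×7.5 cube at (13, 2.5) misses the remaining region (no effect); the r=10 cylinder at (9, -3) partially overlaps it — only the 14.58 mm² overlap (of its 306.15 mm²) is removed, clipping the outline — area = 11.87 mm². At z = 3.2: the r=3.5 sphere slices to a regular 16-gon of circumradius 3.487 (√(r²−h²) with h=0.3 from center) (area = (16/2)·3.487²·sin(360°/16) = 37.23 mm²); the cube at (13, 2.5) is present — its section is the full 8.5×7.5 rectangle (area 63.75 mm²); the r=10 cylinder at (9, -3) gives a regular 16-gon of circumradius 10 (constant along its height) (area = (16/2)·10.000²·sin(360°/16) = 306.15 mm²); Taking the first minus the rest: starting from the r=3.5 sphere (37.23 mm²), the 8.5×7.5 cube at (13, 2.5) misses the remaining region (no effect); the r=10 cylinder at (9, -3) partially overlaps it — only the 19.84 mm² overlap (of its 306.15 mm²) is removed, clipping the outline — area = 17.39 mm². Checking containment: at z = 3.2 the cross-section extends beyond the z = 1.6 cross-section by about 5.51 mm².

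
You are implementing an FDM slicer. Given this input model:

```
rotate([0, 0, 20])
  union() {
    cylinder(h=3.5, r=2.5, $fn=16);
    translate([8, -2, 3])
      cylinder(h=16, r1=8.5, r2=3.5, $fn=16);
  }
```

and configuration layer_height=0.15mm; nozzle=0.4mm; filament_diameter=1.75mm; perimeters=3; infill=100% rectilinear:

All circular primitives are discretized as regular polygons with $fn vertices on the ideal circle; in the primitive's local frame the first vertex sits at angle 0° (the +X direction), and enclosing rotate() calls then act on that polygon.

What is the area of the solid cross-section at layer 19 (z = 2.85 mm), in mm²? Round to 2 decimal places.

19.13 mm²

At z = 2.85 mm: the r=2.5 cylinder contributes a regular 16-gon of circumradius 2.5 (area = (16/2)·2.500²·sin(360°/16) = 19.13 mm²); the cone at (8, -2) is absent (z outside [3, 19]); Merging all regions: only the r=2.5 cylinder is present, so the union is just that shape — area = 19.13 mm²; (rotated 20° about Z; rotation is an isometry so areas/perimeters/island counts are preserved). Overall, the cross-section is a single solid region. Net area = 19.13 mm².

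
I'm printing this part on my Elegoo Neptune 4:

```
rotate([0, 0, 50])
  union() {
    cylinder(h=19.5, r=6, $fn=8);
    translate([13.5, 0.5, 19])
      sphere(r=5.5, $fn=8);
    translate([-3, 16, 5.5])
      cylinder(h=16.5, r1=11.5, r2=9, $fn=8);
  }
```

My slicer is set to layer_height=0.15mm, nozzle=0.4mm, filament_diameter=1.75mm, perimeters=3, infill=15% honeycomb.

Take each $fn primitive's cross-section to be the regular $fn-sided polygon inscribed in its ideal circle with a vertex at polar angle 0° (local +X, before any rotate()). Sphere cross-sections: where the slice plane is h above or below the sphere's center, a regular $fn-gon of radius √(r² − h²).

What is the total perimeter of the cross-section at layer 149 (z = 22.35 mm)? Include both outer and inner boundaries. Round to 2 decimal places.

At z = 22.35 mm: the cylinder does not reach this height (z outside [0, 19.5]); the r=5.5 sphere at (13.5, 0.5) slices to a regular 8-gon of circumradius 4.362 (√(r²−h²) with h=3.35 from center) (perimeter = 2·8·4.362·sin(180°/8) = 26.71 mm); the cone at (-3, 16) is absent (z outside [5.5, 22]); Taking the union: only the r=5.5 sphere at (13.5, 0.5) is present, so the union is just that shape — boundary = 26.71 mm; (rotated 50° about Z; rotation is an isometry so areas/perimeters/island counts are preserved). Overall, the cross-section is a single solid region. Total boundary length (outer) = 26.71 mm.

26.71 mm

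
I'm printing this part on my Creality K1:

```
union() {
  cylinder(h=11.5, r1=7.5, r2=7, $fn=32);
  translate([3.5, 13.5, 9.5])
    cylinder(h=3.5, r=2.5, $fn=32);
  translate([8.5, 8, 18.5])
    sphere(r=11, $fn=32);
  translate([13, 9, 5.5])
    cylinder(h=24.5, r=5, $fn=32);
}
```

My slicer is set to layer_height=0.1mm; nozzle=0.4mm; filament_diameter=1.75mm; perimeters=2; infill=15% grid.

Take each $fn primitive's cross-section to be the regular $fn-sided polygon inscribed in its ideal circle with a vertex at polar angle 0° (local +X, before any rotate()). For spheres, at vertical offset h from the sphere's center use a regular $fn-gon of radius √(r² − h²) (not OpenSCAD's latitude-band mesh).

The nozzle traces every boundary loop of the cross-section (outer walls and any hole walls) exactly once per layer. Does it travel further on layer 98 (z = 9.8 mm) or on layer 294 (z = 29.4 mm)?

Layer 98 (z = 9.8): the cone (r1=7.5→r2=7) has section circumradius 7.074 here — a regular 32-gon (perimeter = 2·32·7.074·sin(180°/32) = 44.38 mm); the r=2.5 cylinder at (3.5, 13.5) gives a regular 32-gon of circumradius 2.5 (constant along its height) (perimeter = 2·32·2.500·sin(180°/32) = 15.68 mm); the sphere at (8.5, 8): section is a regular 32-gon, circumradius = √(r²−h²) = √(11²−8.7²) = 6.731 (perimeter = 2·32·6.731·sin(180°/32) = 42.23 mm); the r=5 cylinder at (13, 9) contributes a regular 32-gon of circumradius 5 (perimeter = 2·32·5.000·sin(180°/32) = 31.37 mm); Combining (union): the regions partially overlap (shared area 69.03 mm²), so the edge portions inside another operand are dropped and the merged outline is re-measured after clipping — boundary = 81.43 mm. So its perimeter = 81.43 mm. Layer 294 (z = 29.4): the cone is absent (z outside [0, 11.5]); the cylinder at (3.5, 13.5) is not intersected at this z (z outside [9.5, 13]); the r=11 sphere at (8.5, 8) contributes a regular 32-gon of circumradius √(11²−10.9²) = 1.480 (perimeter = 2·32·1.480·sin(180°/32) = 9.28 mm); the r=5 cylinder at (13, 9) contributes a regular 32-gon of circumradius 5 (perimeter = 2·32·5.000·sin(180°/32) = 31.37 mm); Taking the union: the regions partially overlap (shared area 4.30 mm²), so the edge portions inside another operand are dropped and the merged outline is re-measured after clipping — boundary = 32.73 mm. So its perimeter = 32.73 mm. Layer 98 is larger (81.43 vs 32.73 mm).

layer 98 (z = 9.8 mm)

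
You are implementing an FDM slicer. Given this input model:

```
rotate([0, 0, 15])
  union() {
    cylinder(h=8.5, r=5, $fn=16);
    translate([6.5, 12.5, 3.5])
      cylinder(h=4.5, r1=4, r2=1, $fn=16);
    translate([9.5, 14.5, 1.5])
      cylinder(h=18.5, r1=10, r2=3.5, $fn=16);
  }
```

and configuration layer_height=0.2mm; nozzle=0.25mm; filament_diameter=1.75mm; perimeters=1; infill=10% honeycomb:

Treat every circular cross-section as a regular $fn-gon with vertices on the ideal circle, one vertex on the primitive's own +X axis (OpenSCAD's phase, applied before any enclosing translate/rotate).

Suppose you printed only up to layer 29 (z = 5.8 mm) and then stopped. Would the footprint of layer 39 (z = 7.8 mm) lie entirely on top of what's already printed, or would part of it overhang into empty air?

Compare the two slices. At z = 5.8: the cylinder: section is a regular 16-gon, circumradius r=5 (area = (16/2)·5.000²·sin(360°/16) = 76.54 mm²); the cone at (6.5, 12.5): at t=0.511 of its height the radius interpolates to r₁+(r₂−r₁)t = 2.467, giving a regular 16-gon of that circumradius (area = (16/2)·2.467²·sin(360°/16) = 18.63 mm²); the cone at (9.5, 14.5): at t=0.232 of its height the radius interpolates to r₁+(r₂−r₁)t = 8.489, giving a regular 16-gon of that circumradius (area = (16/2)·8.489²·sin(360°/16) = 220.63 mm²); Taking the union: the regions partially overlap — summed areas 315.79 mm² minus the doubly-counted overlap 18.63 mm² gives 297.17 mm² — area = 297.17 mm²; (rotated 15° about Z; rotation is an isometry so areas/perimeters/island counts are preserved). At z = 7.8: the r=5 cylinder contributes a regular 16-gon of circumradius 5 (area = (16/2)·5.000²·sin(360°/16) = 76.54 mm²); the cone at (6.5, 12.5) (r1=4→r2=1) has section circumradius 1.133 here — a regular 16-gon (area = (16/2)·1.133²·sin(360°/16) = 3.93 mm²); the cone at (9.5, 14.5) (r1=10→r2=3.5) has section circumradius 7.786 here — a regular 16-gon (area = (16/2)·7.786²·sin(360°/16) = 185.61 mm²); Taking the union: the regions partially overlap — summed areas 266.08 mm² minus the doubly-counted overlap 3.93 mm² gives 262.15 mm² — area = 262.15 mm²; (whole slice rotated 15° about Z — lengths, areas and connectivity unchanged). Checking containment: the cross-section at z = 7.8 is a subset of the cross-section at z = 5.8.

entirely on top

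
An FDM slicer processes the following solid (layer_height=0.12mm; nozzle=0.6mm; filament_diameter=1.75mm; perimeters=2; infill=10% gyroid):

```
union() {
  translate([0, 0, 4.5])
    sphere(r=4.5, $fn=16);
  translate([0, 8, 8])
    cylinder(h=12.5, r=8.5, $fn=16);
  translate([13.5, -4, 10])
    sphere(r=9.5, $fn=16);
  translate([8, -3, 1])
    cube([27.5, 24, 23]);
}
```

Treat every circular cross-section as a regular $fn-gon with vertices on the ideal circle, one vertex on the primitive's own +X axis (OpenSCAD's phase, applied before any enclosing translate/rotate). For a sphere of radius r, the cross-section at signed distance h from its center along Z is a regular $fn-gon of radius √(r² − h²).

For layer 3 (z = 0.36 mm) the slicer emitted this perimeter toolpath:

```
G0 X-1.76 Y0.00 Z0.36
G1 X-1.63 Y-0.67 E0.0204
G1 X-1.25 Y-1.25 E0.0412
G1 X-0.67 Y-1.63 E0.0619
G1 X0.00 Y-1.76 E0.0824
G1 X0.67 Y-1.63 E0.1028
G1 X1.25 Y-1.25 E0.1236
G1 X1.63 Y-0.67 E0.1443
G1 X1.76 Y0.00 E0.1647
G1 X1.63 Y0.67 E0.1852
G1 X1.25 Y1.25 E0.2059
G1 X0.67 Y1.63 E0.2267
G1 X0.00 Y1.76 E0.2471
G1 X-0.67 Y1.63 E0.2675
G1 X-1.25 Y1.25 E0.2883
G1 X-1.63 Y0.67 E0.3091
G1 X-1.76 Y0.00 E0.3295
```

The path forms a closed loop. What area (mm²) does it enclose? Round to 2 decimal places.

9.52 mm²

Apply the shoelace formula to the sequence of (X, Y) vertices; enclosed area = 9.52 mm².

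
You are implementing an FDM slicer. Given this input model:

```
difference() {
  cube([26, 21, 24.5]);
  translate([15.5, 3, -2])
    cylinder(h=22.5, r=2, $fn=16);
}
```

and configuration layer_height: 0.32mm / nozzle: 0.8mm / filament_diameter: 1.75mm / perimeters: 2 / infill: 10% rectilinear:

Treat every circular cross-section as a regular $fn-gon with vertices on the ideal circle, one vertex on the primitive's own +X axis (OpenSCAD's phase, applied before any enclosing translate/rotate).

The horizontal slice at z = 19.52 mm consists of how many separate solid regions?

1

At z = 19.52 mm: the 26×21 cube contributes its full rectangle; the r=2 cylinder at (15.5, 3) gives a regular 16-gon of circumradius 2 (constant along its height); After the difference (first − rest): starting from the 26×21 cube, the r=2 cylinder at (15.5, 3) lies wholly inside it (removes its full 12.25 mm² and its 12.49 mm outline becomes a hole wall) — 1 connected region with 1 hole. The result has 1 disconnected region.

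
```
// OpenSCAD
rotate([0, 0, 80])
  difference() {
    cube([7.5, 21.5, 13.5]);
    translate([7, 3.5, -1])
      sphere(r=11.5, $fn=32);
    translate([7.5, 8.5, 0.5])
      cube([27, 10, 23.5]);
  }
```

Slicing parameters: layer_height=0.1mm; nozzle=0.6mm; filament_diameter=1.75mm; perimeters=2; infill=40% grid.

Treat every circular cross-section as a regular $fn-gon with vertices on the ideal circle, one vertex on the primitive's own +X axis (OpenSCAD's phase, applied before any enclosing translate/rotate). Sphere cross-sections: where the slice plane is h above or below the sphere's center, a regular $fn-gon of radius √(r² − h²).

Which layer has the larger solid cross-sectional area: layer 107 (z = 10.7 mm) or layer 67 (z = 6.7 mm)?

Layer 107 (z = 10.7): the 7.5×21.5 cube contributes its full rectangle (area 161.25 mm²); the sphere at (7, 3.5) is absent (|z−center|=11.700 > r=11.5); the 27×10 cube at (7.5, 8.5) contributes its full rectangle (area 270.00 mm²); Subtracting the remaining from the first: starting from the 7.5×21.5 cube (161.25 mm²), the 27×10 cube at (7.5, 8.5) misses the remaining region (no effect) — area = 161.25 mm²; (rotated 80° about Z; rotation is an isometry so areas/perimeters/island counts are preserved). So its area = 161.25 mm². Layer 67 (z = 6.7): the cube (footprint 7.5×21.5) is included at this height (area 161.25 mm²); the r=11.5 sphere at (7, 3.5) slices to a regular 32-gon of circumradius 8.542 (√(r²−h²) with h=7.7 from center) (area = (32/2)·8.542²·sin(360°/32) = 227.74 mm²); the cube at (7.5, 8.5) is present — its section is the full 27×10 rectangle (area 270.00 mm²); Subtracting the remaining from the first: starting from the 7.5×21.5 cube (161.25 mm²), the r=11.5 sphere at (7, 3.5) partially overlaps it — only the 82.45 mm² overlap (of its 227.74 mm²) is removed, clipping the outline; the 27×10 cube at (7.5, 8.5) misses the remaining region (no effect) — area = 78.80 mm²; (whole slice rotated 80° about Z — lengths, areas and connectivity unchanged). So its area = 78.80 mm². Layer 107 is larger (161.25 vs 78.80 mm²).

layer 107 (z = 10.7 mm)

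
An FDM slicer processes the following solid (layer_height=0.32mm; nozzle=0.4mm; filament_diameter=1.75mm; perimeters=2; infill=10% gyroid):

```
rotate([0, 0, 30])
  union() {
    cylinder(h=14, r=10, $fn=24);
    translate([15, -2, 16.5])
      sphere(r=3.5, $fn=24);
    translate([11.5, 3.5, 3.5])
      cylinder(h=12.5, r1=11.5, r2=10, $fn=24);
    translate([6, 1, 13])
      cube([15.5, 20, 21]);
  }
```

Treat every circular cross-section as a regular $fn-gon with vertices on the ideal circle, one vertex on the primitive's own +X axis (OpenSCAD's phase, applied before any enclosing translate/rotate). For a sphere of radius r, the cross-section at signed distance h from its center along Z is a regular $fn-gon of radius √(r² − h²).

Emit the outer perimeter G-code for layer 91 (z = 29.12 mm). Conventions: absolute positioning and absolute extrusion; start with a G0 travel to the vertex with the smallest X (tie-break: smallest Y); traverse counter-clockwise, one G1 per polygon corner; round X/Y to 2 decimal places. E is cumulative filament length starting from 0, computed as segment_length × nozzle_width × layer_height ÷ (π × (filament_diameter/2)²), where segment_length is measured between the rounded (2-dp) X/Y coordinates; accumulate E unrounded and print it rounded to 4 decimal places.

G0 X-5.30 Y21.19 Z29.12
G1 X4.70 Y3.87 E1.0643
G1 X18.12 Y11.62 E1.8890
G1 X8.12 Y28.94 E2.9533
G1 X-5.30 Y21.19 E3.7780

At z = 29.12 mm: the cylinder is not intersected at this z (z outside [0, 14]); the sphere at (15, -2) is absent (|z−center|=12.620 > r=3.5); the cone at (11.5, 3.5) is not intersected at this z (z outside [3.5, 16]); the 15.5×20 cube at (6, 1) contributes its full rectangle; Merging all regions: only the 15.5×20 cube at (6, 1) is present, so the union is just that shape — 1 connected region; (whole slice rotated 30° about Z — lengths, areas and connectivity unchanged). The outline is a single polygon with 4 vertices. Extrusion per mm of travel: 0.4 × 0.32 / (π × 0.875²) = 0.053216. Accumulating E over each segment gives final E = 3.7780.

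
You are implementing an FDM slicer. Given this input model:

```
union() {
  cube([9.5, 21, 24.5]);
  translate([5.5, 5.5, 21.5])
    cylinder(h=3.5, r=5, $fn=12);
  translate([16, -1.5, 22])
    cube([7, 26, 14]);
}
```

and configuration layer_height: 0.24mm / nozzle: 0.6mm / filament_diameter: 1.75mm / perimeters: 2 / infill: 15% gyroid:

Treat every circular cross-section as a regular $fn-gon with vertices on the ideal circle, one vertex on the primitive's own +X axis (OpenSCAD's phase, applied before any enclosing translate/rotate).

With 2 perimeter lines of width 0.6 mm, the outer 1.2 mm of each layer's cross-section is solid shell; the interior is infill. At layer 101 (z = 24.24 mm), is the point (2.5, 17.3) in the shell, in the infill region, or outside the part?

infill

At z = 24.24 mm: the cube is present — its section is the full 9.5×21 rectangle; the r=5 cylinder at (5.5, 5.5) gives a regular 12-gon of circumradius 5 (constant along its height); the cube at (16, -1.5) is present — its section is the full 7×26 rectangle; Combining (union): the regions partially overlap (shared area 71.57 mm²), so overlapping operands fuse into one piece — 2 connected regions. Overall, the cross-section has 2 separate islands. The nearest boundary edge runs (0.00, 0.00)→(0.00, 21.00); distance from the point to it = 2.50 mm. (Shell/infill is judged within the island containing the point — the largest one.) The point is inside the cross-section and 2.50 mm from the nearest boundary — more than the 1.2 mm shell width (2 × 0.6), so it's in the infill interior.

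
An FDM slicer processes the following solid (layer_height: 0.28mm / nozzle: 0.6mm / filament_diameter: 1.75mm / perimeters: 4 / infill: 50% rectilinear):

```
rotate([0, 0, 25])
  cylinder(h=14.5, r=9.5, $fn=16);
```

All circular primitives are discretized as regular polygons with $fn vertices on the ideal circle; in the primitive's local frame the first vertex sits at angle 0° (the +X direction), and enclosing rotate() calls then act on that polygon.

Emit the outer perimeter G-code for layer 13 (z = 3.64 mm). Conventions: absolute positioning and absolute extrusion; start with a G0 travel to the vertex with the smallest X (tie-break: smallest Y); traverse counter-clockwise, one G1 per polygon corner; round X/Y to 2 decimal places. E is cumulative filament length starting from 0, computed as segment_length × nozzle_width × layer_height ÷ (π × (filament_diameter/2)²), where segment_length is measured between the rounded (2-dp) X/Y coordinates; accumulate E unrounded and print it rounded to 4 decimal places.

G0 X-9.49 Y-0.41 Z3.64
G1 X-8.61 Y-4.01 E0.2588
G1 X-6.42 Y-7.00 E0.5177
G1 X-3.25 Y-8.93 E0.7769
G1 X0.41 Y-9.49 E1.0356
G1 X4.01 Y-8.61 E1.2944
G1 X7.00 Y-6.42 E1.5533
G1 X8.93 Y-3.25 E1.8125
G1 X9.49 Y0.41 E2.0711
G1 X8.61 Y4.01 E2.3300
G1 X6.42 Y7.00 E2.5888
G1 X3.25 Y8.93 E2.8480
G1 X-0.41 Y9.49 E3.1067
G1 X-4.01 Y8.61 E3.3655
G1 X-7.00 Y6.42 E3.6244
G1 X-8.93 Y3.25 E3.8836
G1 X-9.49 Y-0.41 E4.1422

At z = 3.64 mm: the r=9.5 cylinder gives a regular 16-gon of circumradius 9.5 (constant along its height); (rotated 25° about Z; rotation is an isometry so areas/perimeters/island counts are preserved). The outline is a single polygon with 16 vertices. Extrusion per mm of travel: 0.6 × 0.28 / (π × 0.875²) = 0.069846. Accumulating E over each segment gives final E = 4.1422.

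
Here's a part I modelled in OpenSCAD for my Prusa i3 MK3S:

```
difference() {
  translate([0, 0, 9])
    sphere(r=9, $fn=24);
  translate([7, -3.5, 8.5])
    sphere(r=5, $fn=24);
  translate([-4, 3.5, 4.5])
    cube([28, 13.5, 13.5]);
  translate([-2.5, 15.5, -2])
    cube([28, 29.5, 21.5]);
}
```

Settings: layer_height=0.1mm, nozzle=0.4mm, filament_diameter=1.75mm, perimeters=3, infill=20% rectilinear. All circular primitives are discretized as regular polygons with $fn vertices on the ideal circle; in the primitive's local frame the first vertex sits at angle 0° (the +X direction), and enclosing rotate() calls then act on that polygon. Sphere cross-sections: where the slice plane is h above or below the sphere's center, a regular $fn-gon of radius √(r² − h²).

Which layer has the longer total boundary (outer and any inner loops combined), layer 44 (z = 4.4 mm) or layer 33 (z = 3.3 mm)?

layer 44 (z = 4.4 mm)

Layer 44 (z = 4.4): the sphere: section is a regular 24-gon, circumradius = √(r²−h²) = √(9²−4.6²) = 7.736 (perimeter = 2·24·7.736·sin(180°/24) = 48.47 mm); the sphere at (7, -3.5): section is a regular 24-gon, circumradius = √(r²−h²) = √(5²−4.1²) = 2.862 (perimeter = 2·24·2.862·sin(180°/24) = 17.93 mm); the cube at (-4, 3.5) is not intersected at this z (z outside [4.5, 18]); the cube at (-2.5, 15.5) is present — its section is the full 28×29.5 rectangle (perimeter 115.00 mm); After the difference (first − rest): starting from the r=9 sphere, the r=5 sphere at (7, -3.5) partially overlaps it — only the 10.97 mm² overlap (of its 25.44 mm²) is removed, clipping the outline; the 28×29.5 cube at (-2.5, 15.5) misses the remaining region (no effect) — boundary = 50.42 mm. So its perimeter = 50.42 mm. Layer 33 (z = 3.3): the r=9 sphere slices to a regular 24-gon of circumradius 6.965 (√(r²−h²) with h=5.7 from center) (perimeter = 2·24·6.965·sin(180°/24) = 43.64 mm); the sphere at (7, -3.5) does not reach this height (|z−center|=5.200 > r=5); the cube at (-4, 3.5) does not reach this height (z outside [4.5, 18]); the cube at (-2.5, 15.5) (footprint 28×29.5) is included at this height (perimeter 115.00 mm); Subtracting the remaining from the first: starting from the r=9 sphere, the 28×29.5 cube at (-2.5, 15.5) misses the remaining region (no effect) — boundary = 43.64 mm. So its perimeter = 43.64 mm. Layer 44 is larger (50.42 vs 43.64 mm).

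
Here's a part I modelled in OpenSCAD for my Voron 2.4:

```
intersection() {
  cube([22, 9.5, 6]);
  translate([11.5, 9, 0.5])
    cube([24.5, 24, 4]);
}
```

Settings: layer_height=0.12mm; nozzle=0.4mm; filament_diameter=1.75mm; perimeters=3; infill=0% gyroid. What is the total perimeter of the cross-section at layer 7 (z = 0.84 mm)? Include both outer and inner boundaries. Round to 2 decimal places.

At z = 0.84 mm: the 22×9.5 cube contributes its full rectangle (perimeter 63.00 mm); the 24.5×24 cube at (11.5, 9) contributes its full rectangle (perimeter 97.00 mm); Keeping only the common overlap: the 24.5×24 cube at (11.5, 9) partially overlaps the 22×9.5 cube; clipping to the common part keeps 5.25 mm² — boundary = 22.00 mm. Overall, the cross-section is a single solid region. Total boundary length (outer) = 22.00 mm.

22.00 mm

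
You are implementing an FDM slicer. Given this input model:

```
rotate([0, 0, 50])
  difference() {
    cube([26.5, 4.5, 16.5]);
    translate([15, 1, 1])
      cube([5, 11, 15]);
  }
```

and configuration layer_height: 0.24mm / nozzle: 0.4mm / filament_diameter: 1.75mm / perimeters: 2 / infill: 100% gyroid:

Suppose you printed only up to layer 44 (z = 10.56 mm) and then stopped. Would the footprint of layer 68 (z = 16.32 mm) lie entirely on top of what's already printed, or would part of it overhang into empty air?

Compare the two slices. At z = 10.56: the 26.5×4.5 cube contributes its full rectangle (area 119.25 mm²); the cube at (15, 1) is present — its section is the full 5×11 rectangle (area 55.00 mm²); Taking the first minus the rest: starting from the 26.5×4.5 cube (119.25 mm²), the 5×11 cube at (15, 1) partially overlaps it — only the 17.50 mm² overlap (of its 55.00 mm²) is removed, clipping the outline — area = 101.75 mm²; (rotated 50° about Z; rotation is an isometry so areas/perimeters/island counts are preserved). At z = 16.32: the 26.5×4.5 cube contributes its full rectangle (area 119.25 mm²); the cube at (15, 1) is absent (z outside [1, 16]); After the difference (first − rest): none of the subtracted shapes is present at this height, so the 26.5×4.5 cube is unchanged — area = 119.25 mm²; (rotated 50° about Z; rotation is an isometry so areas/perimeters/island counts are preserved). Checking containment: at z = 16.32 the cross-section extends beyond the z = 10.56 cross-section by about 17.50 mm².

part overhangs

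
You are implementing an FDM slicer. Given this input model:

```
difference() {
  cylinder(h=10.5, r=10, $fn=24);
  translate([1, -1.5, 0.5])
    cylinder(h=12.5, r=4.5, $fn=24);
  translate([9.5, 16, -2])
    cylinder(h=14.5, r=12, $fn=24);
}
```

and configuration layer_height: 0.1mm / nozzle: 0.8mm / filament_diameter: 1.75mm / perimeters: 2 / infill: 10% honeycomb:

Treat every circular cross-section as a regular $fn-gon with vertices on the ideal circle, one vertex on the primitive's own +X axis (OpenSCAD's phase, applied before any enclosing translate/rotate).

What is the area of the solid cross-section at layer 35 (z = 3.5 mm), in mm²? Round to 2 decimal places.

222.38 mm²

At z = 3.5 mm: the r=10 cylinder contributes a regular 24-gon of circumradius 10 (area = (24/2)·10.000²·sin(360°/24) = 310.58 mm²); the r=4.5 cylinder at (1, -1.5) contributes a regular 24-gon of circumradius 4.5 (area = (24/2)·4.500²·sin(360°/24) = 62.89 mm²); the cylinder at (9.5, 16): section is a regular 24-gon, circumradius r=12 (area = (24/2)·12.000²·sin(360°/24) = 447.24 mm²); Taking the first minus the rest: starting from the r=10 cylinder (310.58 mm²), the r=4.5 cylinder at (1, -1.5) lies wholly inside it (removes its full 62.89 mm² and its 28.19 mm outline becomes a hole wall); the r=12 cylinder at (9.5, 16) partially overlaps it — only the 25.31 mm² overlap (of its 447.24 mm²) is removed, clipping the outline — area = 222.38 mm². Overall, the cross-section is one region with 1 hole. Net area = 222.38 mm².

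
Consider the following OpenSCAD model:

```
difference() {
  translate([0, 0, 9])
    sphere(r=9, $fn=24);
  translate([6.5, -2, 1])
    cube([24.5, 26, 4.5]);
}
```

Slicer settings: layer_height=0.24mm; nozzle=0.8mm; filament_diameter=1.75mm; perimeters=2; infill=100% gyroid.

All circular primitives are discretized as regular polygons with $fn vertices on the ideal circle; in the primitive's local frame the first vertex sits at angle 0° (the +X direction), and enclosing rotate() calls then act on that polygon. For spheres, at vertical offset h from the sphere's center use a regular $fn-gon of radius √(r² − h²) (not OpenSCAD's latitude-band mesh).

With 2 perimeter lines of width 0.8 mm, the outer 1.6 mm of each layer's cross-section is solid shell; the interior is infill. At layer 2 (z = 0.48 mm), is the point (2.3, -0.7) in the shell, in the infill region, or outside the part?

shell

At z = 0.48 mm: the r=9 sphere slices to a regular 24-gon of circumradius 2.900 (√(r²−h²) with h=8.52 from center); the cube at (6.5, -2) does not reach this height (z outside [1, 5.5]); Taking the first minus the rest: none of the subtracted shapes is present at this height, so the r=9 sphere is unchanged — 1 connected region. Overall, the cross-section is a single solid region. The nearest boundary edge runs (2.51, -1.45)→(2.80, -0.75); distance from the point to it = 0.48 mm. The point is inside the cross-section, 0.48 mm from the nearest boundary — within the 1.6 mm shell band (2 × 0.8).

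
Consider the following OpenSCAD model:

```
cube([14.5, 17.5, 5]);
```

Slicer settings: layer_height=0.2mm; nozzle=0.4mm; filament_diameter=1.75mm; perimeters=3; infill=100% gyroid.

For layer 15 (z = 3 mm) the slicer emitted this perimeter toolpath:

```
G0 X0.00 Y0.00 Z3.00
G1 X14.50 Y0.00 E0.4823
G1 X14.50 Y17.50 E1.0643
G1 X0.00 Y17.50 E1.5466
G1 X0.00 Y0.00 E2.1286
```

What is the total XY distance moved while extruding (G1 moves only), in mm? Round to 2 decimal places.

64.00 mm

Sum the Euclidean lengths of each G1 segment: total = 64.00 mm.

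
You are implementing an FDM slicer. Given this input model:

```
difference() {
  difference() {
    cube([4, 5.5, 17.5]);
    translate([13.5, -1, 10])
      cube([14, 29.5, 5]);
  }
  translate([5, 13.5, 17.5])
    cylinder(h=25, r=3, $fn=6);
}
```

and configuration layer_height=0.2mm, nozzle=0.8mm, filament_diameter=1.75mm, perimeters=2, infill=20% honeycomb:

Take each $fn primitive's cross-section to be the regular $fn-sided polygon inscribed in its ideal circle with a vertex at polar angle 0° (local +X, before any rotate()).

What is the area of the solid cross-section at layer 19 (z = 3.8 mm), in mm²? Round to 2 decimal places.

At z = 3.8 mm: the cube is present — its section is the full 4×5.5 rectangle (area 22.00 mm²); the cube at (13.5, -1) is not intersected at this z (z outside [10, 15]); Taking the first minus the rest: none of the subtracted shapes is present at this height, so the 4×5.5 cube is unchanged — area = 22.00 mm²; the cylinder at (5, 13.5) does not reach this height (z outside [17.5, 42.5]); Subtracting the remaining from the first: none of the subtracted shapes is present at this height, so that combined region is unchanged — area = 22.00 mm². Overall, the cross-section is a single solid region. Net area = 22.00 mm².

22.00 mm²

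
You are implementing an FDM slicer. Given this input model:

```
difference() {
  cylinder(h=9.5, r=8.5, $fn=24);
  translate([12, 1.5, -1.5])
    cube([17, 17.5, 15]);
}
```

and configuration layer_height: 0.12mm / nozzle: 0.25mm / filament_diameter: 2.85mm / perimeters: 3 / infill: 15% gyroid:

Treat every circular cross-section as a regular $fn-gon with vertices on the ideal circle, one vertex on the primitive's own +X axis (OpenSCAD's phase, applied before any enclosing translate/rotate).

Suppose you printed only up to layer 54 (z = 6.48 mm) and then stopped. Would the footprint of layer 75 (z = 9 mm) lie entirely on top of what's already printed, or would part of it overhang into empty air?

entirely on top

Compare the two slices. At z = 6.48: the r=8.5 cylinder gives a regular 24-gon of circumradius 8.5 (constant along its height) (area = (24/2)·8.500²·sin(360°/24) = 224.40 mm²); the cube at (12, 1.5) is present — its section is the full 17×17.5 rectangle (area 297.50 mm²); Subtracting the remaining from the first: starting from the r=8.5 cylinder (224.40 mm²), the 17×17.5 cube at (12, 1.5) misses the remaining region (no effect) — area = 224.40 mm². At z = 9: the r=8.5 cylinder contributes a regular 24-gon of circumradius 8.5 (area = (24/2)·8.500²·sin(360°/24) = 224.40 mm²); the 17×17.5 cube at (12, 1.5) contributes its full rectangle (area 297.50 mm²); After the difference (first − rest): starting from the r=8.5 cylinder (224.40 mm²), the 17×17.5 cube at (12, 1.5) misses the remaining region (no effect) — area = 224.40 mm². Checking containment: the cross-section at z = 9 is a subset of the cross-section at z = 6.48.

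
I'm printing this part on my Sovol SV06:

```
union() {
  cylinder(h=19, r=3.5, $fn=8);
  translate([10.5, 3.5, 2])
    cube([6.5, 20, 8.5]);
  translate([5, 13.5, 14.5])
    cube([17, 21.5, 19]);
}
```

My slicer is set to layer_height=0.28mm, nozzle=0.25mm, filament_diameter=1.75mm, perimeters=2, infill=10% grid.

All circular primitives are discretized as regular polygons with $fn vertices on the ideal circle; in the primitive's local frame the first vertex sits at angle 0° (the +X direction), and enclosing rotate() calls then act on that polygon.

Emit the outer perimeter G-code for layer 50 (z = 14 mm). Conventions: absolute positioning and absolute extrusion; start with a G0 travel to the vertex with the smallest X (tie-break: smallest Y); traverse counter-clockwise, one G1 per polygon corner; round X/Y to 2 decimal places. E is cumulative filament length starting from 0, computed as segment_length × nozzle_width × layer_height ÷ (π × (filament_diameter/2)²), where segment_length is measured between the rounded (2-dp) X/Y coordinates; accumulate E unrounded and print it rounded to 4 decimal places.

At z = 14 mm: the r=3.5 cylinder contributes a regular 8-gon of circumradius 3.5; the cube at (10.5, 3.5) is not intersected at this z (z outside [2, 10.5]); the cube at (5, 13.5) does not reach this height (z outside [14.5, 33.5]); Taking the union: only the r=3.5 cylinder is present, so the union is just that shape — 1 connected region. The outline is a single polygon with 8 vertices. Extrusion per mm of travel: 0.25 × 0.28 / (π × 0.875²) = 0.029103. Accumulating E over each segment gives final E = 0.6231.

G0 X-3.50 Y0.00 Z14.00
G1 X-2.47 Y-2.47 E0.0779
G1 X0.00 Y-3.50 E0.1558
G1 X2.47 Y-2.47 E0.2336
G1 X3.50 Y0.00 E0.3115
G1 X2.47 Y2.47 E0.3894
G1 X0.00 Y3.50 E0.4673
G1 X-2.47 Y2.47 E0.5452
G1 X-3.50 Y0.00 E0.6231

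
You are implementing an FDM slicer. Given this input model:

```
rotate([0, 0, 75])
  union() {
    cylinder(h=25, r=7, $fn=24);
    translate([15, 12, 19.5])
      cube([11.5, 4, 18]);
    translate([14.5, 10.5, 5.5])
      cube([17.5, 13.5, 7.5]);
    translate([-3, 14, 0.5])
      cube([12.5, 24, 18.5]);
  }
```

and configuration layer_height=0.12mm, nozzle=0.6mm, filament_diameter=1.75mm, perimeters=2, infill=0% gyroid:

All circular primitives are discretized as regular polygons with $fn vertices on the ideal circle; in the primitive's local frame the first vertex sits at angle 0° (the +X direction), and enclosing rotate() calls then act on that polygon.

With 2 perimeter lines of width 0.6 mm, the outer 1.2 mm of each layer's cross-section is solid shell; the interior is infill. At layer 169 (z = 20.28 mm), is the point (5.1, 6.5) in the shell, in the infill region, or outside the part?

At z = 20.28 mm: the r=7 cylinder gives a regular 24-gon of circumradius 7 (constant along its height); the 11.5×4 cube at (15, 12) contributes its full rectangle; the cube at (14.5, 10.5) does not reach this height (z outside [5.5, 13]); the cube at (-3, 14) is absent (z outside [0.5, 19]); Merging all regions: the 2 present regions are separate (no shared area or edge), so areas and boundary lengths simply add and each stays a separate island — 2 connected regions; (whole slice rotated 75° about Z — lengths, areas and connectivity unchanged). Overall, the cross-section has 2 separate islands. Undo the 75° rotation: the query point maps to (7.598, -3.244) in the un-rotated model frame. The nearest boundary edge runs (6.76, -1.81)→(6.06, -3.50); distance from the point to it = 1.32 mm. The point is not inside any of the regions above, so it lies outside the cross-section (1.32 mm from the nearest boundary).

outside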